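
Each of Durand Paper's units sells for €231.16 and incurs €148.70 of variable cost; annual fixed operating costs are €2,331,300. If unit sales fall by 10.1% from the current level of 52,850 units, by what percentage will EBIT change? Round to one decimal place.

-21.7%

At 52,850 units, contribution = 52,850 × €82.46 = €4,358,011.00.
Operating income = contribution − fixed costs = €4,358,011.00 − €2,331,300 = €2,026,711.00.
DOL = contribution ÷ EBIT = €4,358,011.00 ÷ €2,026,711.00 = 2.1503.
%ΔEBIT = DOL × %ΔSales = 2.1503 × -10.1% = -21.7%.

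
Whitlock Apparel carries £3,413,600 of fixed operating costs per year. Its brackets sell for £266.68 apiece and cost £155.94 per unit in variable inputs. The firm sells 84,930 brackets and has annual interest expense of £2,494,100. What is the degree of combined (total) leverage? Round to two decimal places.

Total contribution margin = 84,930 × £110.74 = £9,405,148.20.
Operating income = contribution − fixed costs = £9,405,148.20 − £3,413,600 = £5,991,548.20. Interest = £2,494,100.00.
DOL = £9,405,148.20 ÷ £5,991,548.20 = 1.5697; DFL = £5,991,548.20 ÷ £3,497,448.20 = 1.7131.
DCL = DOL × DFL = 1.5697 × 1.7131 = 2.6891.

2.69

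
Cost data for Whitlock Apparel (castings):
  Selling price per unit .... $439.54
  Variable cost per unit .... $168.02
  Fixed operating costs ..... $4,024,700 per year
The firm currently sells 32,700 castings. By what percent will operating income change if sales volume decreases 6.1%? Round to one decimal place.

Total contribution margin = 32,700 × $271.52 = $8,878,704.00.
Subtracting fixed costs: EBIT = $8,878,704.00 − $4,024,700 = $4,854,004.00.
So DOL = total CM / EBIT = $8,878,704.00 / $4,854,004.00 = 1.8292.
%ΔEBIT = DOL × %ΔSales = 1.8292 × -6.1% = -11.2%.

-11.2%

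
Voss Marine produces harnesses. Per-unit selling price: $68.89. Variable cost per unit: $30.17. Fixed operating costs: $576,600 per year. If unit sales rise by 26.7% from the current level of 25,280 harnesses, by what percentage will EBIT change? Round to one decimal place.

+65.0%

Contribution at this volume is 25,280 × $38.72 = $978,841.60.
Subtracting fixed costs: EBIT = $978,841.60 − $576,600 = $402,241.60.
So DOL = total CM / EBIT = $978,841.60 / $402,241.60 = 2.4335.
So EBIT moves 2.4335 × (+26.7%) = +65.0%.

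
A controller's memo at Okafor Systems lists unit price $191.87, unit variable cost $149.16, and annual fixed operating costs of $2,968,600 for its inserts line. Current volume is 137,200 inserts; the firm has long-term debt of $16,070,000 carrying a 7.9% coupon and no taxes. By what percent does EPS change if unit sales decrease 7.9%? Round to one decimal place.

At 137,200 units, contribution = 137,200 × $42.71 = $5,859,812.00.
Subtracting fixed costs: EBIT = $5,859,812.00 − $2,968,600 = $2,891,212.00.
After interest of $1,269,530.00, pre-tax earnings = $1,621,682.00.
DCL = total CM / (EBIT − I) = $5,859,812.00 / $1,621,682.00 = 3.6134.
EPS therefore changes by 3.6134 × (-7.9%) = -28.5%.

-28.5%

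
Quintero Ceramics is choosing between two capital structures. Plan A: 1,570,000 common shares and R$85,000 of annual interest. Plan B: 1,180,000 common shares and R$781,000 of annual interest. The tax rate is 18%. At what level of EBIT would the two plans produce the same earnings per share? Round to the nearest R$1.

At indifference, (EBIT − 85,000)(1 − t)/1,570,000 = (EBIT − 781,000)(1 − t)/1,180,000.
Cancelling (1 − t) and cross-multiplying: 1,180,000·(EBIT − 85,000) = 1,570,000·(EBIT − 781,000).
EBIT × (1,570,000 − 1,180,000) = 781,000 × 1,570,000 − 85,000 × 1,180,000 = 1,125,870,000,000, so EBIT = 1,125,870,000,000 ÷ 390,000 = 2,886,846.15.

R$2,886,846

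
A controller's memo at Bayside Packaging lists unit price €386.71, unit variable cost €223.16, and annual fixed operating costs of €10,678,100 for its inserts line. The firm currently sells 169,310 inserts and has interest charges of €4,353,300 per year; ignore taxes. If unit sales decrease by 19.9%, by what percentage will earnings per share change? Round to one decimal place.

At 169,310 units, contribution = 169,310 × €163.55 = €27,690,650.50.
Operating income = contribution − fixed costs = €27,690,650.50 − €10,678,100 = €17,012,550.50.
After interest of €4,353,300.00, pre-tax earnings = €12,659,250.50.
DCL = total CM / (EBIT − I) = €27,690,650.50 / €12,659,250.50 = 2.1874.
%ΔEPS = DCL × %ΔSales = 2.1874 × -19.9% = -43.5%.

-43.5%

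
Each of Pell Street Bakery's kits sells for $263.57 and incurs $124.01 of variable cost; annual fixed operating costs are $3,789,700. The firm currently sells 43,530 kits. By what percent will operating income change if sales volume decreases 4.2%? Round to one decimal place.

Total contribution margin = 43,530 × $139.56 = $6,075,046.80.
Operating income = contribution − fixed costs = $6,075,046.80 − $3,789,700 = $2,285,346.80.
DOL = contribution ÷ EBIT = $6,075,046.80 ÷ $2,285,346.80 = 2.6583.
%ΔEBIT = DOL × %ΔSales = 2.6583 × -4.2% = -11.2%.

-11.2%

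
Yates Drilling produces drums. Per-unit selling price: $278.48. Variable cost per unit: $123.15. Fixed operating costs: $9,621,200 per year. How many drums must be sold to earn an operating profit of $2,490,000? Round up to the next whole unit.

Each unit contributes $278.48 − $123.15 = $155.33.
Units = (FC + target) / CM = ($9,621,200 + $2,490,000) / $155.33 = 77,970.77, so 77,971 drums.

77,971 drums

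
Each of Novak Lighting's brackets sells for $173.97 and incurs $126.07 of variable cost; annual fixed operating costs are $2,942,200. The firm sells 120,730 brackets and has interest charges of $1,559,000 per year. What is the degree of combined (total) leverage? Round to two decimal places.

4.51

Total contribution margin = 120,730 × $47.90 = $5,782,967.00.
Subtracting fixed costs: EBIT = $5,782,967.00 − $2,942,200 = $2,840,767.00. Interest = $1,559,000.00.
DOL = $5,782,967.00 ÷ $2,840,767.00 = 2.0357; DFL = $2,840,767.00 ÷ $1,281,767.00 = 2.2163.
DCL = DOL × DFL = 2.0357 × 2.2163 = 4.5117.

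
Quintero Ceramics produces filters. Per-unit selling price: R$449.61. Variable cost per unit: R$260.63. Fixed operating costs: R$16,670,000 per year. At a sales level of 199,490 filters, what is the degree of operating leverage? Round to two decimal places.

At 199,490 units, contribution = 199,490 × R$188.98 = R$37,699,620.20.
Subtracting fixed costs: EBIT = R$37,699,620.20 − R$16,670,000 = R$21,029,620.20.
So DOL = total CM / EBIT = R$37,699,620.20 / R$21,029,620.20 = 1.7927.

1.79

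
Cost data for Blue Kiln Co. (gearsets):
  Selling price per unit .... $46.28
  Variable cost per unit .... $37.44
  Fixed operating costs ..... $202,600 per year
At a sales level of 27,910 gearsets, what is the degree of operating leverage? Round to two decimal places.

5.59

Contribution at this volume is 27,910 × $8.84 = $246,724.40.
Operating income = contribution − fixed costs = $246,724.40 − $202,600 = $44,124.40.
So DOL = total CM / EBIT = $246,724.40 / $44,124.40 = 5.5916.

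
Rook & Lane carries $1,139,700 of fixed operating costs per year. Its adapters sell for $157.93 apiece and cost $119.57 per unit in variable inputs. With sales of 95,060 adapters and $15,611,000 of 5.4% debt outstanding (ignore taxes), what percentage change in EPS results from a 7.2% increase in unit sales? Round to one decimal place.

+15.8%

Total contribution margin = 95,060 × $38.36 = $3,646,501.60.
Subtracting fixed costs: EBIT = $3,646,501.60 − $1,139,700 = $2,506,801.60.
Interest = $842,994.00, so EBIT − I = $1,663,807.60.
DCL = total CM / (EBIT − I) = $3,646,501.60 / $1,663,807.60 = 2.1917.
%ΔEPS = DCL × %ΔSales = 2.1917 × +7.2% = +15.8%.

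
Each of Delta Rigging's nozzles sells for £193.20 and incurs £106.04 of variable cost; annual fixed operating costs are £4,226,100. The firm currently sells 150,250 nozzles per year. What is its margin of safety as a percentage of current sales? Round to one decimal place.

Contribution margin per unit = £193.20 − £106.04 = £87.16. Break-even units = £4,226,100 ÷ £87.16 = 48,486.69; break-even revenue = 48,486.69 × £193.20 = £9,367,628.73.
Current sales = 150,250 × £193.20 = £29,028,300.00.
Margin of safety = (£29,028,300.00 − £9,367,628.73) ÷ £29,028,300.00 = 67.7%.

67.7%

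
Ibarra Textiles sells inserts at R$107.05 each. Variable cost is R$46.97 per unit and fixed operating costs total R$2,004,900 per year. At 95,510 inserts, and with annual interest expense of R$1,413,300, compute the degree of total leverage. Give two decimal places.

2.47

Total contribution margin = 95,510 × R$60.08 = R$5,738,240.80.
Subtracting fixed costs: EBIT = R$5,738,240.80 − R$2,004,900 = R$3,733,340.80. Interest = R$1,413,300.00, so EBIT − I = R$2,320,040.80.
Degree of total leverage = total CM / (EBIT − interest) = R$5,738,240.80 / R$2,320,040.80 = 2.4733.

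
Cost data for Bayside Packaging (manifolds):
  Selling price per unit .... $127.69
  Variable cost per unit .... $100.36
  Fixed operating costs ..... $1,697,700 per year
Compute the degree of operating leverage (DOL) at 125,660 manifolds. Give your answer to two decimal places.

Contribution at this volume is 125,660 × $27.33 = $3,434,287.80.
Subtracting fixed costs: EBIT = $3,434,287.80 − $1,697,700 = $1,736,587.80.
DOL = contribution ÷ EBIT = $3,434,287.80 ÷ $1,736,587.80 = 1.9776.

1.98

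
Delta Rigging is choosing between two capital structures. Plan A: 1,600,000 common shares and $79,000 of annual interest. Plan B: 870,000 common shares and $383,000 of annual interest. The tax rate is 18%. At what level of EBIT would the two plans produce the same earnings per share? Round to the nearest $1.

$745,301

Set EPS_A = EPS_B: (EBIT − $79,000)(1 − 0.18) ÷ 1,600,000 = (EBIT − $383,000)(1 − 0.18) ÷ 870,000.
Cancelling (1 − t) and cross-multiplying: 870,000·(EBIT − 79,000) = 1,600,000·(EBIT − 383,000).
Solving, EBIT = (383,000·1,600,000 − 79,000·870,000) / (1,600,000 − 870,000) = 544,070,000,000 / 730,000 = 745,301.37.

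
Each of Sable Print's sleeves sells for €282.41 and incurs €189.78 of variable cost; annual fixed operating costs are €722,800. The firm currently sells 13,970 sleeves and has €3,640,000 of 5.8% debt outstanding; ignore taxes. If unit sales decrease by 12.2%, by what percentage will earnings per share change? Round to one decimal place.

-43.8%

Contribution at this volume is 13,970 × €92.63 = €1,294,041.10.
Operating income = contribution − fixed costs = €1,294,041.10 − €722,800 = €571,241.10.
Interest = €211,120.00, so EBIT − I = €360,121.10.
Degree of combined leverage = contribution ÷ (EBIT − I) = €1,294,041.10 ÷ €360,121.10 = 3.5933.
EPS therefore changes by 3.5933 × (-12.2%) = -43.8%.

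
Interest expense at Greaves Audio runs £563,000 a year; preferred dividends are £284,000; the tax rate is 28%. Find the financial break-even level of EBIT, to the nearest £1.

Preferred dividends are paid after tax, so their pre-tax equivalent is £284,000 ÷ (1 − 0.28) = £394,444.44.
EPS = 0 when EBIT covers interest plus the pre-tax preferred burden: £563,000 + £394,444.44 = £957,444.44.

£957,444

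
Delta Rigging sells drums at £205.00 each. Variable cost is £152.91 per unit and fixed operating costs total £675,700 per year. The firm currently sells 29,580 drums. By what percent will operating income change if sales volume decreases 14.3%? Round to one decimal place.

-25.5%

Total contribution margin = 29,580 × £52.09 = £1,540,822.20.
EBIT = £1,540,822.20 − £675,700 = £865,122.20.
Degree of operating leverage = £1,540,822.20 / £865,122.20 = 1.7810.
Operating income changes by 1.7810 × -14.3% = -25.5%.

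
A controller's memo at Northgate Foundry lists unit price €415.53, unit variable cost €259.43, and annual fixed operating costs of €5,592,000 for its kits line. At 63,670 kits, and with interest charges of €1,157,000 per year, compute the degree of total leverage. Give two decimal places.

3.12

At 63,670 units, contribution = 63,670 × €156.10 = €9,938,887.00.
Subtracting fixed costs: EBIT = €9,938,887.00 − €5,592,000 = €4,346,887.00. Interest = €1,157,000.00.
DOL = €9,938,887.00 ÷ €4,346,887.00 = 2.2864; DFL = €4,346,887.00 ÷ €3,189,887.00 = 1.3627.
Combined leverage = 2.2864 × 1.3627 = 3.1157.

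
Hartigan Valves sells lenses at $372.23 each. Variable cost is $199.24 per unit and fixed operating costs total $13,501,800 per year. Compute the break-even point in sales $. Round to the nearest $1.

$29,052,402

CM per unit = $372.23 − $199.24 = $172.99; CM ratio = $172.99 / $372.23 = 0.4647.
Break-even sales = FC ÷ CM ratio = $13,501,800 × $372.23 / $172.99 = $29,052,402.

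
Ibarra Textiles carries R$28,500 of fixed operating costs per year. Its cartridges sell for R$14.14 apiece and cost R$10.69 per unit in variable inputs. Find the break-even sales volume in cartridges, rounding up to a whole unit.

8,261 cartridges

Unit CM = price − variable cost = R$14.14 − R$10.69 = R$3.45.
Break-even volume = fixed costs ÷ CM per unit = R$28,500 ÷ R$3.45 = 8,260.87, so 8,261 cartridges.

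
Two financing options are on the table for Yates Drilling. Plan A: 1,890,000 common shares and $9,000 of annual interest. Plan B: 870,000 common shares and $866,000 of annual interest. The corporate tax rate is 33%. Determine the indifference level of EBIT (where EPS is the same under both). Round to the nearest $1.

$1,596,971

At indifference, (EBIT − 9,000)(1 − t)/1,890,000 = (EBIT − 866,000)(1 − t)/870,000.
Cancelling (1 − t) and cross-multiplying: 870,000·(EBIT − 9,000) = 1,890,000·(EBIT − 866,000).
Solving, EBIT = (866,000·1,890,000 − 9,000·870,000) / (1,890,000 − 870,000) = 1,628,910,000,000 / 1,020,000 = 1,596,970.59.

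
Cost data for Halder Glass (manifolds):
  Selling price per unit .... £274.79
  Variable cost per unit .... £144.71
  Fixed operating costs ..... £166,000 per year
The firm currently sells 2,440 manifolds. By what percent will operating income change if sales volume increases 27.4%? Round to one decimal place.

At 2,440 units, contribution = 2,440 × £130.08 = £317,395.20.
EBIT = £317,395.20 − £166,000 = £151,395.20.
DOL = contribution ÷ EBIT = £317,395.20 ÷ £151,395.20 = 2.0965.
%ΔEBIT = DOL × %ΔSales = 2.0965 × +27.4% = +57.4%.

+57.4%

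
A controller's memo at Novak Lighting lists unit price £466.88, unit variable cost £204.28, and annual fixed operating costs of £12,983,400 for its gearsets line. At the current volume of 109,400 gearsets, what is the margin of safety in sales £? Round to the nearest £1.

Contribution margin per unit = £466.88 − £204.28 = £262.60. Break-even units = £12,983,400 ÷ £262.60 = 49,441.74; break-even revenue = 49,441.74 × £466.88 = £23,083,357.93.
Current sales = 109,400 × £466.88 = £51,076,672.00.
Margin of safety = £51,076,672.00 − £23,083,357.93 = £27,993,314.

£27,993,314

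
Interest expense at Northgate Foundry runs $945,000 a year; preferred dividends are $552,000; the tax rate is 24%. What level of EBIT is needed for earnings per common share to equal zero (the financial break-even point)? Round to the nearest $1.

$1,671,316

Grossing the preferred dividend up to pre-tax terms: $552,000 / (1 − 0.24) = $726,315.79.
EPS = 0 when EBIT covers interest plus the pre-tax preferred burden: $945,000 + $726,315.79 = $1,671,315.79.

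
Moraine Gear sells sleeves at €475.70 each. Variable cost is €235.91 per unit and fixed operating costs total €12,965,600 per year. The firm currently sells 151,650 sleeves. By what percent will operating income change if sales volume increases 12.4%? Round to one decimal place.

+19.3%

Total contribution margin = 151,650 × €239.79 = €36,364,153.50.
EBIT = €36,364,153.50 − €12,965,600 = €23,398,553.50.
Degree of operating leverage = €36,364,153.50 / €23,398,553.50 = 1.5541.
So EBIT moves 1.5541 × (+12.4%) = +19.3%.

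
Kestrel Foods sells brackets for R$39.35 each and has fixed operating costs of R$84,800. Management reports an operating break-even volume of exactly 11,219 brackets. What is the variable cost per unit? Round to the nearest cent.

R$31.79

At break-even, FC = Q × (P − VC), so P − VC = R$84,800 ÷ 11,219 = R$7.5586.
Variable cost per unit = R$39.35 − R$7.5586 = R$31.79.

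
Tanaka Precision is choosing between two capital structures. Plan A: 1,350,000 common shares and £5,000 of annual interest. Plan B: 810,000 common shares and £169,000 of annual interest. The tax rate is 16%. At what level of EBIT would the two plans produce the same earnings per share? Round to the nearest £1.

£415,000

Set EPS_A = EPS_B: (EBIT − £5,000)(1 − 0.16) ÷ 1,350,000 = (EBIT − £169,000)(1 − 0.16) ÷ 810,000.
The (1 − t) factor cancels: (EBIT − 5,000) × 810,000 = (EBIT − 169,000) × 1,350,000.
EBIT × (1,350,000 − 810,000) = 169,000 × 1,350,000 − 5,000 × 810,000 = 224,100,000,000, so EBIT = 224,100,000,000 ÷ 540,000 = 415,000.00.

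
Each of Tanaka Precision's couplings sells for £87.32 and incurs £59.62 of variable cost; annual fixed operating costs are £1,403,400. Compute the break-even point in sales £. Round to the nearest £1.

£4,424,003

Contribution margin per unit = £87.32 − £59.62 = £27.70, a CM ratio of £27.70 ÷ £87.32 = 0.3172.
Break-even sales = FC ÷ CM ratio = £1,403,400 × £87.32 / £27.70 = £4,424,003.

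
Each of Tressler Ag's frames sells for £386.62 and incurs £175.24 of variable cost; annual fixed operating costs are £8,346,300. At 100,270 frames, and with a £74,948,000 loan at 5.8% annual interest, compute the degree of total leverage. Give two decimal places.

Total contribution margin = 100,270 × £211.38 = £21,195,072.60.
EBIT = £21,195,072.60 − £8,346,300 = £12,848,772.60. Interest = £4,346,984.00, so EBIT − I = £8,501,788.60.
Degree of total leverage = total CM / (EBIT − interest) = £21,195,072.60 / £8,501,788.60 = 2.4930.

2.49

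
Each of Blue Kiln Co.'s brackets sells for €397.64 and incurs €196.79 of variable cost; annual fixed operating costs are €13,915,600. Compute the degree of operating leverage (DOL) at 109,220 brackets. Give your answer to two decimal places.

Contribution at this volume is 109,220 × €200.85 = €21,936,837.00.
Operating income = contribution − fixed costs = €21,936,837.00 − €13,915,600 = €8,021,237.00.
Degree of operating leverage = €21,936,837.00 / €8,021,237.00 = 2.7348.

2.73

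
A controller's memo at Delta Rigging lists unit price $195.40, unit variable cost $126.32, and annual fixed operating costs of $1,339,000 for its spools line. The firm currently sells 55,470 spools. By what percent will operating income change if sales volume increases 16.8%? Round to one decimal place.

+25.8%

Total contribution margin = 55,470 × $69.08 = $3,831,867.60.
Subtracting fixed costs: EBIT = $3,831,867.60 − $1,339,000 = $2,492,867.60.
So DOL = total CM / EBIT = $3,831,867.60 / $2,492,867.60 = 1.5371.
Operating income changes by 1.5371 × +16.8% = +25.8%.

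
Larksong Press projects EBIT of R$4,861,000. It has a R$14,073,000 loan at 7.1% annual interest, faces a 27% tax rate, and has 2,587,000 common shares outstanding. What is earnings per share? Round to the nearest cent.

R$1.09

Pre-tax income = R$4,861,000 − R$999,183.00 = R$3,861,817.00.
After tax at 27%: net income = R$3,861,817.00 × 0.73 = R$2,819,126.41.
Per share: R$2,819,126.41 / 2,587,000 shares = R$1.09.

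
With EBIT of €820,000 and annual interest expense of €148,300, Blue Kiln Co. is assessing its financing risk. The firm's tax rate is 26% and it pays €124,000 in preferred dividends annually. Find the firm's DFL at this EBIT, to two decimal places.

Annual interest charges come to €148,300.00.
Preferred dividends grossed up pre-tax: €124,000 / (1 − 0.26) = €167,567.57.
DFL = EBIT ÷ [EBIT − I − D_p/(1−t)] = €820,000 ÷ [€820,000 − €148,300.00 − €167,567.57] = €820,000 ÷ €504,132.43 = 1.6266.

1.63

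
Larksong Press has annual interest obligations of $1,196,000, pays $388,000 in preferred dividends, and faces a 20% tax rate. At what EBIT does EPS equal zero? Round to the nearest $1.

$1,681,000

Preferred dividends are paid after tax, so their pre-tax equivalent is $388,000 ÷ (1 − 0.20) = $485,000.00.
Financial break-even EBIT = interest + D_p ÷ (1 − t) = $1,196,000 + $485,000.00 = $1,681,000.00.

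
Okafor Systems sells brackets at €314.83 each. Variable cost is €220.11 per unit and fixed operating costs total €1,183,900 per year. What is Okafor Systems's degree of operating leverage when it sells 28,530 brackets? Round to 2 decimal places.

Total contribution margin = 28,530 × €94.72 = €2,702,361.60.
EBIT = €2,702,361.60 − €1,183,900 = €1,518,461.60.
So DOL = total CM / EBIT = €2,702,361.60 / €1,518,461.60 = 1.7797.

1.78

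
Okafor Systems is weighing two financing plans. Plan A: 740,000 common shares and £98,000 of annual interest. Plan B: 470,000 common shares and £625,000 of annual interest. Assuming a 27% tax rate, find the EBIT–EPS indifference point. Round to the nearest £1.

£1,542,370

At indifference, (EBIT − 98,000)(1 − t)/740,000 = (EBIT − 625,000)(1 − t)/470,000.
The (1 − t) factor cancels: (EBIT − 98,000) × 470,000 = (EBIT − 625,000) × 740,000.
Solving, EBIT = (625,000·740,000 − 98,000·470,000) / (740,000 − 470,000) = 416,440,000,000 / 270,000 = 1,542,370.37.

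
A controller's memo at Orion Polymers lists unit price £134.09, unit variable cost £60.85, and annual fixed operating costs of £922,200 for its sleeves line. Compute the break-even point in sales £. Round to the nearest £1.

CM per unit = £134.09 − £60.85 = £73.24; CM ratio = £73.24 / £134.09 = 0.5462.
Break-even sales = FC ÷ CM ratio = £922,200 × £134.09 / £73.24 = £1,688,392.

£1,688,392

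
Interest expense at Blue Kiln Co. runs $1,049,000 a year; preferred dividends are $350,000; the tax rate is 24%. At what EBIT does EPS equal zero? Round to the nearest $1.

$1,509,526

Grossing the preferred dividend up to pre-tax terms: $350,000 / (1 − 0.24) = $460,526.32.
EPS = 0 when EBIT covers interest plus the pre-tax preferred burden: $1,049,000 + $460,526.32 = $1,509,526.32.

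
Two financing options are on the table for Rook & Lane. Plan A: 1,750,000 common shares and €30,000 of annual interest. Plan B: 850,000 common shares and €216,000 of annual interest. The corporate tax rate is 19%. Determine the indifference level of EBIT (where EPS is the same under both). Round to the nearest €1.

At indifference, (EBIT − 30,000)(1 − t)/1,750,000 = (EBIT − 216,000)(1 − t)/850,000.
Cancelling (1 − t) and cross-multiplying: 850,000·(EBIT − 30,000) = 1,750,000·(EBIT − 216,000).
Solving, EBIT = (216,000·1,750,000 − 30,000·850,000) / (1,750,000 − 850,000) = 352,500,000,000 / 900,000 = 391,666.67.

€391,667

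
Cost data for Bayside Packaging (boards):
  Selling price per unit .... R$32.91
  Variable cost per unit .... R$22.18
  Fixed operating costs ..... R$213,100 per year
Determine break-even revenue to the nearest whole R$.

R$653,599

CM per unit = R$32.91 − R$22.18 = R$10.73; CM ratio = R$10.73 / R$32.91 = 0.3260.
Break-even revenue = fixed costs × price ÷ CM = R$213,100 × R$32.91 ÷ R$10.73 = R$653,599.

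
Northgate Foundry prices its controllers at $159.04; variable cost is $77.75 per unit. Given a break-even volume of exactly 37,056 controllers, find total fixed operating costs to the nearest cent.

$3,012,282.24

Contribution margin per unit = $159.04 − $77.75 = $81.29.
Since BE = FC / CM, FC = 37,056 × $81.29 = $3,012,282.24.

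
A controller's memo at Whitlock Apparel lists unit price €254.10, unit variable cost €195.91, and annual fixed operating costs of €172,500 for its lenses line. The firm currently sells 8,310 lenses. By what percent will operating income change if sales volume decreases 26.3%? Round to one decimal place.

Total contribution margin = 8,310 × €58.19 = €483,558.90.
EBIT = €483,558.90 − €172,500 = €311,058.90.
DOL = contribution ÷ EBIT = €483,558.90 ÷ €311,058.90 = 1.5546.
Operating income changes by 1.5546 × -26.3% = -40.9%.

-40.9%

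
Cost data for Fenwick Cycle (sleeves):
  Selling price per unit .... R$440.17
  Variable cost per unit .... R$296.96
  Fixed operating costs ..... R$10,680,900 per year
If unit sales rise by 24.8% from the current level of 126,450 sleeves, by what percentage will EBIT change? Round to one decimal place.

+60.5%

Contribution at this volume is 126,450 × R$143.21 = R$18,108,904.50.
EBIT = R$18,108,904.50 − R$10,680,900 = R$7,428,004.50.
So DOL = total CM / EBIT = R$18,108,904.50 / R$7,428,004.50 = 2.4379.
Operating income changes by 2.4379 × +24.8% = +60.5%.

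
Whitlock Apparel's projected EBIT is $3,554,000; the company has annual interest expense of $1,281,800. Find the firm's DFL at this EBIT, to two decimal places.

1.56

Interest = $1,281,800.00.
DFL = EBIT ÷ (EBIT − I) = $3,554,000 ÷ ($3,554,000 − $1,281,800.00) = $3,554,000 ÷ $2,272,200.00 = 1.5641.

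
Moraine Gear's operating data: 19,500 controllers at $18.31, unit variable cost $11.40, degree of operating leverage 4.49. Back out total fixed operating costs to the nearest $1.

$104,735

At 19,500 units, contribution = 19,500 × $6.91 = $134,745.00.
DOL = contribution / EBIT, so EBIT = $134,745.00 / 4.49 = $30,010.02.
Fixed costs = CM − EBIT = $134,745.00 − $30,010.02 = $104,735.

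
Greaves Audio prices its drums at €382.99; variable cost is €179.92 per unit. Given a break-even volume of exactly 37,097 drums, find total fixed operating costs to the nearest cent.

Unit CM = price − variable cost = €382.99 − €179.92 = €203.07.
Since BE = FC / CM, FC = 37,097 × €203.07 = €7,533,287.79.

€7,533,287.79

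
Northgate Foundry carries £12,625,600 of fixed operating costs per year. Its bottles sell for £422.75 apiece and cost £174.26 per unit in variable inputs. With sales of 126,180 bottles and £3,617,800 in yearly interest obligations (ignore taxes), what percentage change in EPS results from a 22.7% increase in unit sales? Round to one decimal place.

+47.1%

At 126,180 units, contribution = 126,180 × £248.49 = £31,354,468.20.
EBIT = £31,354,468.20 − £12,625,600 = £18,728,868.20.
Interest = £3,617,800.00, so EBIT − I = £15,111,068.20.
DCL = total CM / (EBIT − I) = £31,354,468.20 / £15,111,068.20 = 2.0749.
%ΔEPS = DCL × %ΔSales = 2.0749 × +22.7% = +47.1%.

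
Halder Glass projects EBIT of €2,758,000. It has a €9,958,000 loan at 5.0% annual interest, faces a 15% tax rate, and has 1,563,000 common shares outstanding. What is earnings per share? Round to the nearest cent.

Pre-tax income = €2,758,000 − €497,900.00 = €2,260,100.00.
Net income = €2,260,100.00 × (1 − 0.15) = €1,921,085.00.
EPS = €1,921,085.00 ÷ 1,563,000 = €1.23.

€1.23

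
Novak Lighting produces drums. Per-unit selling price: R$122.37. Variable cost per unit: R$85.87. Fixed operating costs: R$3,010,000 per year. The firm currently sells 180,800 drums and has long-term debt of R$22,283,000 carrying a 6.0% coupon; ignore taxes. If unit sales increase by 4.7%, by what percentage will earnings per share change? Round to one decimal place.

Contribution at this volume is 180,800 × R$36.50 = R$6,599,200.00.
Subtracting fixed costs: EBIT = R$6,599,200.00 − R$3,010,000 = R$3,589,200.00.
Interest = R$1,336,980.00, so EBIT − I = R$2,252,220.00.
Degree of combined leverage = contribution ÷ (EBIT − I) = R$6,599,200.00 ÷ R$2,252,220.00 = 2.9301.
EPS therefore changes by 2.9301 × (+4.7%) = +13.8%.

+13.8%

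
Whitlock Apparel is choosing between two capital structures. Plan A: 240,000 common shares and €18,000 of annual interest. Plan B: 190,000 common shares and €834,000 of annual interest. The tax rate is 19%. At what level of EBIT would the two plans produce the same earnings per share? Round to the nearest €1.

Set EPS_A = EPS_B: (EBIT − €18,000)(1 − 0.19) ÷ 240,000 = (EBIT − €834,000)(1 − 0.19) ÷ 190,000.
Cancelling (1 − t) and cross-multiplying: 190,000·(EBIT − 18,000) = 240,000·(EBIT − 834,000).
EBIT × (240,000 − 190,000) = 834,000 × 240,000 − 18,000 × 190,000 = 196,740,000,000, so EBIT = 196,740,000,000 ÷ 50,000 = 3,934,800.00.

€3,934,800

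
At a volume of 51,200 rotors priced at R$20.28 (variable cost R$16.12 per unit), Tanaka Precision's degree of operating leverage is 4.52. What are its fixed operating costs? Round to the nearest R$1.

At 51,200 units, contribution = 51,200 × R$4.16 = R$212,992.00.
DOL = contribution / EBIT, so EBIT = R$212,992.00 / 4.52 = R$47,122.12.
Fixed costs = CM − EBIT = R$212,992.00 − R$47,122.12 = R$165,870.

R$165,870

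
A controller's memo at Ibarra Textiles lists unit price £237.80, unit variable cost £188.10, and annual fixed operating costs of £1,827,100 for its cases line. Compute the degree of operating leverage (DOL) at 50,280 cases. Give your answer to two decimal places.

3.72

At 50,280 units, contribution = 50,280 × £49.70 = £2,498,916.00.
Subtracting fixed costs: EBIT = £2,498,916.00 − £1,827,100 = £671,816.00.
DOL = contribution ÷ EBIT = £2,498,916.00 ÷ £671,816.00 = 3.7196.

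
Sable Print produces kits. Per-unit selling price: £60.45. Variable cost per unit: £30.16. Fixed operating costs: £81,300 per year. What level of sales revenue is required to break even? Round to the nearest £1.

Contribution margin per unit = £60.45 − £30.16 = £30.29, a CM ratio of £30.29 ÷ £60.45 = 0.5011.
Break-even revenue = fixed costs × price ÷ CM = £81,300 × £60.45 ÷ £30.29 = £162,251.

£162,251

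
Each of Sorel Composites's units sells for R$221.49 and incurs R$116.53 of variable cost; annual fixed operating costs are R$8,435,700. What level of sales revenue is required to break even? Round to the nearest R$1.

Contribution margin per unit = R$221.49 − R$116.53 = R$104.96, a CM ratio of R$104.96 ÷ R$221.49 = 0.4739.
Break-even sales = FC ÷ CM ratio = R$8,435,700 × R$221.49 / R$104.96 = R$17,801,288.

R$17,801,288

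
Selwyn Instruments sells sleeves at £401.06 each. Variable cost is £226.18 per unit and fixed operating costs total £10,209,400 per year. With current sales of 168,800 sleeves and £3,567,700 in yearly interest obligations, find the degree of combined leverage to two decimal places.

Total contribution margin = 168,800 × £174.88 = £29,519,744.00.
Subtracting fixed costs: EBIT = £29,519,744.00 − £10,209,400 = £19,310,344.00. Interest = £3,567,700.00, so EBIT − I = £15,742,644.00.
Degree of total leverage = total CM / (EBIT − interest) = £29,519,744.00 / £15,742,644.00 = 1.8751.

1.88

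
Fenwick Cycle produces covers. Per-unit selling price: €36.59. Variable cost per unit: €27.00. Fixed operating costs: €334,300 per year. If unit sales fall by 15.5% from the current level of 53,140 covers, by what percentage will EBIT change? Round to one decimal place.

-45.1%

Contribution at this volume is 53,140 × €9.59 = €509,612.60.
EBIT = €509,612.60 − €334,300 = €175,312.60.
DOL = contribution ÷ EBIT = €509,612.60 ÷ €175,312.60 = 2.9069.
%ΔEBIT = DOL × %ΔSales = 2.9069 × -15.5% = -45.1%.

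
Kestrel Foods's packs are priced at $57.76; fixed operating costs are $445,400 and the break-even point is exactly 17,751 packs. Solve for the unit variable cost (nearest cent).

$32.67

Contribution per unit must be FC / Q = $445,400 / 17,751 = $25.0915.
Variable cost per unit = $57.76 − $25.0915 = $32.67.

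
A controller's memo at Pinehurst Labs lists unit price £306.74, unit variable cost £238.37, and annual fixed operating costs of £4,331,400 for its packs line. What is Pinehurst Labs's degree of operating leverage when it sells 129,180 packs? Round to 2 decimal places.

Contribution at this volume is 129,180 × £68.37 = £8,832,036.60.
Operating income = contribution − fixed costs = £8,832,036.60 − £4,331,400 = £4,500,636.60.
So DOL = total CM / EBIT = £8,832,036.60 / £4,500,636.60 = 1.9624.

1.96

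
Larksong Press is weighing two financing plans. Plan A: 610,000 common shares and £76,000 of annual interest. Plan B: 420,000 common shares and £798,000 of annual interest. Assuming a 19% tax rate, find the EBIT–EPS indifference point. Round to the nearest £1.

At indifference, (EBIT − 76,000)(1 − t)/610,000 = (EBIT − 798,000)(1 − t)/420,000.
Cancelling (1 − t) and cross-multiplying: 420,000·(EBIT − 76,000) = 610,000·(EBIT − 798,000).
EBIT × (610,000 − 420,000) = 798,000 × 610,000 − 76,000 × 420,000 = 454,860,000,000, so EBIT = 454,860,000,000 ÷ 190,000 = 2,394,000.00.

£2,394,000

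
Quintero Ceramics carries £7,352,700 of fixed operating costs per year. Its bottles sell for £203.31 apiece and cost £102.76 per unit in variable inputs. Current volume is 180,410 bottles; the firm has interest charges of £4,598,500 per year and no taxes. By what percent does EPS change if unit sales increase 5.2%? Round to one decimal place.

At 180,410 units, contribution = 180,410 × £100.55 = £18,140,225.50.
EBIT = £18,140,225.50 − £7,352,700 = £10,787,525.50.
After interest of £4,598,500.00, pre-tax earnings = £6,189,025.50.
Degree of combined leverage = contribution ÷ (EBIT − I) = £18,140,225.50 ÷ £6,189,025.50 = 2.9310.
EPS therefore changes by 2.9310 × (+5.2%) = +15.2%.

+15.2%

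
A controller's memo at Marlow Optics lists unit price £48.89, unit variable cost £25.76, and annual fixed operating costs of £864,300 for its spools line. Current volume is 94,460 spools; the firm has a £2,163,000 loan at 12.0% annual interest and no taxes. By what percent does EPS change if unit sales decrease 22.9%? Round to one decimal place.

-47.2%

Total contribution margin = 94,460 × £23.13 = £2,184,859.80.
Operating income = contribution − fixed costs = £2,184,859.80 − £864,300 = £1,320,559.80.
Interest = £259,560.00, so EBIT − I = £1,060,999.80.
DCL = total CM / (EBIT − I) = £2,184,859.80 / £1,060,999.80 = 2.0592.
%ΔEPS = DCL × %ΔSales = 2.0592 × -22.9% = -47.2%.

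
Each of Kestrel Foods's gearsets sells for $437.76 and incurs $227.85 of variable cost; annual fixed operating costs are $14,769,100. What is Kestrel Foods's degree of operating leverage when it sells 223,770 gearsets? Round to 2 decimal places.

Total contribution margin = 223,770 × $209.91 = $46,971,560.70.
Operating income = contribution − fixed costs = $46,971,560.70 − $14,769,100 = $32,202,460.70.
So DOL = total CM / EBIT = $46,971,560.70 / $32,202,460.70 = 1.4586.

1.46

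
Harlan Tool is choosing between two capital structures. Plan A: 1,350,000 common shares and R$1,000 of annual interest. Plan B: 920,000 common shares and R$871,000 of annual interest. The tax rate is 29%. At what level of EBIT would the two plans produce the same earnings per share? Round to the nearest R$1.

R$2,732,395

Set EPS_A = EPS_B: (EBIT − R$1,000)(1 − 0.29) ÷ 1,350,000 = (EBIT − R$871,000)(1 − 0.29) ÷ 920,000.
The (1 − t) factor cancels: (EBIT − 1,000) × 920,000 = (EBIT − 871,000) × 1,350,000.
EBIT × (1,350,000 − 920,000) = 871,000 × 1,350,000 − 1,000 × 920,000 = 1,174,930,000,000, so EBIT = 1,174,930,000,000 ÷ 430,000 = 2,732,395.35.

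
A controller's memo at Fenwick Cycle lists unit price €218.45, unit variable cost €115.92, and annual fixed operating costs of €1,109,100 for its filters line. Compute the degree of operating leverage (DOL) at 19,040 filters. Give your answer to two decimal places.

Contribution at this volume is 19,040 × €102.53 = €1,952,171.20.
Subtracting fixed costs: EBIT = €1,952,171.20 − €1,109,100 = €843,071.20.
So DOL = total CM / EBIT = €1,952,171.20 / €843,071.20 = 2.3155.

2.32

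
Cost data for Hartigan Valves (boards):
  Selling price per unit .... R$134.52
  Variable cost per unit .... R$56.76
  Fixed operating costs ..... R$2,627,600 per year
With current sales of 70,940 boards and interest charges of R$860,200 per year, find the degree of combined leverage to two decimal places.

At 70,940 units, contribution = 70,940 × R$77.76 = R$5,516,294.40.
Operating income = contribution − fixed costs = R$5,516,294.40 − R$2,627,600 = R$2,888,694.40. Interest = R$860,200.00.
DOL = R$5,516,294.40 ÷ R$2,888,694.40 = 1.9096; DFL = R$2,888,694.40 ÷ R$2,028,494.40 = 1.4241.
Combined leverage = 1.9096 × 1.4241 = 2.7195.

2.72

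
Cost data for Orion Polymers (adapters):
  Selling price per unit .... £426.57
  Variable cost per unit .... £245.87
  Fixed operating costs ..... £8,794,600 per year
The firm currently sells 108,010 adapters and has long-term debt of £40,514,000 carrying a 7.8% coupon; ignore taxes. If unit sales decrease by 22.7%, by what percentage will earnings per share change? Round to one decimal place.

Contribution at this volume is 108,010 × £180.70 = £19,517,407.00.
Subtracting fixed costs: EBIT = £19,517,407.00 − £8,794,600 = £10,722,807.00.
After interest of £3,160,092.00, pre-tax earnings = £7,562,715.00.
DCL = total CM / (EBIT − I) = £19,517,407.00 / £7,562,715.00 = 2.5807.
%ΔEPS = DCL × %ΔSales = 2.5807 × -22.7% = -58.6%.

-58.6%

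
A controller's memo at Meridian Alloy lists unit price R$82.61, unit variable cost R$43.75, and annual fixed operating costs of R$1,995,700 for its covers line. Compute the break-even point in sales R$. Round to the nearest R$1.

CM per unit = R$82.61 − R$43.75 = R$38.86; CM ratio = R$38.86 / R$82.61 = 0.4704.
Break-even revenue = fixed costs × price ÷ CM = R$1,995,700 × R$82.61 ÷ R$38.86 = R$4,242,532.

R$4,242,532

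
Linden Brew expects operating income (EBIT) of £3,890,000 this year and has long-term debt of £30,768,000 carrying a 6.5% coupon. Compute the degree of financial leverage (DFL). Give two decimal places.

Annual interest charges come to £1,999,920.00.
Degree of financial leverage = EBIT / (EBIT − interest) = £3,890,000 / £1,890,080.00 = 2.0581.

2.06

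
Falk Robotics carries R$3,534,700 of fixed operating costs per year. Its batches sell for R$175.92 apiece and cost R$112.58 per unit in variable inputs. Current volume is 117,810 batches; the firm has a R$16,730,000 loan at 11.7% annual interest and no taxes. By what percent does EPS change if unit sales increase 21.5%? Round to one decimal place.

At 117,810 units, contribution = 117,810 × R$63.34 = R$7,462,085.40.
Operating income = contribution − fixed costs = R$7,462,085.40 − R$3,534,700 = R$3,927,385.40.
After interest of R$1,957,410.00, pre-tax earnings = R$1,969,975.40.
DCL = total CM / (EBIT − I) = R$7,462,085.40 / R$1,969,975.40 = 3.7879.
%ΔEPS = DCL × %ΔSales = 3.7879 × +21.5% = +81.4%.

+81.4%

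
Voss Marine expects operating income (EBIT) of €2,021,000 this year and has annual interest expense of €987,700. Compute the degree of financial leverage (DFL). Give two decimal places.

1.96

Interest = €987,700.00.
DFL = EBIT ÷ (EBIT − I) = €2,021,000 ÷ (€2,021,000 − €987,700.00) = €2,021,000 ÷ €1,033,300.00 = 1.9559.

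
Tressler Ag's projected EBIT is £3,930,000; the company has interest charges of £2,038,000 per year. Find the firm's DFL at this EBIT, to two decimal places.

Interest = £2,038,000.00.
DFL = EBIT ÷ (EBIT − I) = £3,930,000 ÷ (£3,930,000 − £2,038,000.00) = £3,930,000 ÷ £1,892,000.00 = 2.0772.

2.08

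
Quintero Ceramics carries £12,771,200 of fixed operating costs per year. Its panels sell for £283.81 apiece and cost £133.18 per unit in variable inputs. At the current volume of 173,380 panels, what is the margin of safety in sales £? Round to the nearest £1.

Contribution margin per unit = £283.81 − £133.18 = £150.63. Break-even units = £12,771,200 ÷ £150.63 = 84,785.24; break-even revenue = 84,785.24 × £283.81 = £24,062,897.64.
Actual sales revenue = 173,380 × £283.81 = £49,206,977.80.
Margin of safety = £49,206,977.80 − £24,062,897.64 = £25,144,080.

£25,144,080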